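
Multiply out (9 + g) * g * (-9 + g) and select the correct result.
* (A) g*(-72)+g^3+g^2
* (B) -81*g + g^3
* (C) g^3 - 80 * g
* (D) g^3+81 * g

Expanding (9 + g) * g * (-9 + g):
= -81*g + g^3
B) -81*g + g^3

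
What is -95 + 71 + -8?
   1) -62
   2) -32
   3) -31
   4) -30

First: -95 + 71 = -24
Then: -24 + -8 = -32
2) -32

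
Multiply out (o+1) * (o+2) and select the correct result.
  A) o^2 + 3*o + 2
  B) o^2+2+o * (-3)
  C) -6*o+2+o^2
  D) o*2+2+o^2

Expanding (o+1) * (o+2):
= o^2 + 3*o + 2
A) o^2 + 3*o + 2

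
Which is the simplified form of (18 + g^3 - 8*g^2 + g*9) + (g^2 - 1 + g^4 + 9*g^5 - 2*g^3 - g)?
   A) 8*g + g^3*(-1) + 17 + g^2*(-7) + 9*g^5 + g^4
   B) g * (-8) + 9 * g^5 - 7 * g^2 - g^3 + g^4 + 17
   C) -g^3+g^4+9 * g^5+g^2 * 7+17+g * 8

Adding the polynomials and combining like terms:
(18 + g^3 - 8*g^2 + g*9) + (g^2 - 1 + g^4 + 9*g^5 - 2*g^3 - g)
= 8*g + g^3*(-1) + 17 + g^2*(-7) + 9*g^5 + g^4
A) 8*g + g^3*(-1) + 17 + g^2*(-7) + 9*g^5 + g^4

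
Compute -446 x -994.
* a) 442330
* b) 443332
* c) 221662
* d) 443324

-446 * -994 = 443324
d) 443324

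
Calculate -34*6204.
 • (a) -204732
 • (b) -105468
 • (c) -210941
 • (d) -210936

-34 * 6204 = -210936
d) -210936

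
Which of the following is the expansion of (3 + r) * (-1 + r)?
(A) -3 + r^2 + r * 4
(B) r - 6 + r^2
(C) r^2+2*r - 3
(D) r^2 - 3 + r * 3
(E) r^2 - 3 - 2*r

Expanding (3 + r) * (-1 + r):
= r^2+2*r - 3
C) r^2+2*r - 3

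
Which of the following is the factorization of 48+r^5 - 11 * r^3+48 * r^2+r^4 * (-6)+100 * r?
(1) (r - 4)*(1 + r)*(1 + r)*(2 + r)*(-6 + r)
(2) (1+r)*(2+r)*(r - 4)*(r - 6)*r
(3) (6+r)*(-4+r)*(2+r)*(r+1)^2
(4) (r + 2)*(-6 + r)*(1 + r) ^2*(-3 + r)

We need to factor 48+r^5 - 11 * r^3+48 * r^2+r^4 * (-6)+100 * r.
The factored form is (r - 4)*(1 + r)*(1 + r)*(2 + r)*(-6 + r).
1) (r - 4)*(1 + r)*(1 + r)*(2 + r)*(-6 + r)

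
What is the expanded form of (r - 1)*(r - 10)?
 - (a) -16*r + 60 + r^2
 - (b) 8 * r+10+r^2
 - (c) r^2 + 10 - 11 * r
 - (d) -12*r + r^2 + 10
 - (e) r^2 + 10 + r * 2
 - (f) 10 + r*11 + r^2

Expanding (r - 1)*(r - 10):
= r^2 + 10 - 11 * r
c) r^2 + 10 - 11 * r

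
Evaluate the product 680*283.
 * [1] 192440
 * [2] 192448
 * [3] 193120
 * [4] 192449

680 * 283 = 192440
1) 192440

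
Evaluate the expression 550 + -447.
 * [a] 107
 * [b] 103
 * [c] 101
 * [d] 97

550 + -447 = 103
b) 103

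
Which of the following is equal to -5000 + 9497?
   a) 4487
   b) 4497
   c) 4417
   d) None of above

-5000 + 9497 = 4497
b) 4497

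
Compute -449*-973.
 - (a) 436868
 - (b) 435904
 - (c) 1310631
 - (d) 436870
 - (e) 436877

-449 * -973 = 436877
e) 436877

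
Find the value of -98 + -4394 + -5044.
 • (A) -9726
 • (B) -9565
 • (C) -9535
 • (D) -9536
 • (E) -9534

First: -98 + -4394 = -4492
Then: -4492 + -5044 = -9536
D) -9536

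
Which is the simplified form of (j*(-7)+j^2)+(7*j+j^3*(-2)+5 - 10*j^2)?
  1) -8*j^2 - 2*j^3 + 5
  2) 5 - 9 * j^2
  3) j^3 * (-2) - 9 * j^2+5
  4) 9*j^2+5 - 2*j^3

Adding the polynomials and combining like terms:
(j*(-7) + j^2) + (7*j + j^3*(-2) + 5 - 10*j^2)
= j^3 * (-2) - 9 * j^2+5
3) j^3 * (-2) - 9 * j^2+5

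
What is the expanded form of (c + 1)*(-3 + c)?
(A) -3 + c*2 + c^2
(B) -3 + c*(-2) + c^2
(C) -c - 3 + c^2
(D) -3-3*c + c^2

Expanding (c + 1)*(-3 + c):
= -3 + c*(-2) + c^2
B) -3 + c*(-2) + c^2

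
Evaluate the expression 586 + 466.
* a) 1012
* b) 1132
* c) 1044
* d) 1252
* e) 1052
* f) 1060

586 + 466 = 1052
e) 1052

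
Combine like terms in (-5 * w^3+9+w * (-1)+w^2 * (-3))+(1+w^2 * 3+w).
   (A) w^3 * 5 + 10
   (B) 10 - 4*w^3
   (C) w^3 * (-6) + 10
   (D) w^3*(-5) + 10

Adding the polynomials and combining like terms:
(-5*w^3 + 9 + w*(-1) + w^2*(-3)) + (1 + w^2*3 + w)
= w^3*(-5) + 10
D) w^3*(-5) + 10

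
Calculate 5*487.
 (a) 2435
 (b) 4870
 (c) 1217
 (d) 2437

5 * 487 = 2435
a) 2435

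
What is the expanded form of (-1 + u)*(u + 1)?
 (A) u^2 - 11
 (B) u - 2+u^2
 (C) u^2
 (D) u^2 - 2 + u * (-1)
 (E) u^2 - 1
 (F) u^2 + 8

Expanding (-1 + u)*(u + 1):
= u^2 - 1
E) u^2 - 1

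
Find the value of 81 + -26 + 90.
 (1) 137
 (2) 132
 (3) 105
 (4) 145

First: 81 + -26 = 55
Then: 55 + 90 = 145
4) 145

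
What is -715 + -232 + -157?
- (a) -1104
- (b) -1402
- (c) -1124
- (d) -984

First: -715 + -232 = -947
Then: -947 + -157 = -1104
a) -1104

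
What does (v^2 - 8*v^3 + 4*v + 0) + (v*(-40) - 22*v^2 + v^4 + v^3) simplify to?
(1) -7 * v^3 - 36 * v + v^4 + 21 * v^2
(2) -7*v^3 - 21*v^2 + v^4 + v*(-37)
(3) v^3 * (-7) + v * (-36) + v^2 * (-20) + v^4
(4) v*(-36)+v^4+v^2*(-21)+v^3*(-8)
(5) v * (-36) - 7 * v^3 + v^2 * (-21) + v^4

Adding the polynomials and combining like terms:
(v^2 - 8*v^3 + 4*v + 0) + (v*(-40) - 22*v^2 + v^4 + v^3)
= v * (-36) - 7 * v^3 + v^2 * (-21) + v^4
5) v * (-36) - 7 * v^3 + v^2 * (-21) + v^4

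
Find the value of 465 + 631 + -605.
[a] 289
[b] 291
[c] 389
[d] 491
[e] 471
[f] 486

First: 465 + 631 = 1096
Then: 1096 + -605 = 491
d) 491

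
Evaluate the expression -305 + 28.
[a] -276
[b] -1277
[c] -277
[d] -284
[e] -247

-305 + 28 = -277
c) -277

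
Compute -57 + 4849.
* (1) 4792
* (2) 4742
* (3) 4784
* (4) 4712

-57 + 4849 = 4792
1) 4792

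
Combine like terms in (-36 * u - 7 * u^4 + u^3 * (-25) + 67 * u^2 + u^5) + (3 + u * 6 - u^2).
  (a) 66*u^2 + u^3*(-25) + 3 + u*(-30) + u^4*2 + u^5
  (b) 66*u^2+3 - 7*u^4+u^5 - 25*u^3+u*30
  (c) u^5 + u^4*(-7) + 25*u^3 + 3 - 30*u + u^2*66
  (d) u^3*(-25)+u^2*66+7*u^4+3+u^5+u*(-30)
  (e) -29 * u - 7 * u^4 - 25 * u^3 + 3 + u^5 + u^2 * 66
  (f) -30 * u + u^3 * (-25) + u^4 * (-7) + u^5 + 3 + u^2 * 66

Adding the polynomials and combining like terms:
(-36*u - 7*u^4 + u^3*(-25) + 67*u^2 + u^5) + (3 + u*6 - u^2)
= -30 * u + u^3 * (-25) + u^4 * (-7) + u^5 + 3 + u^2 * 66
f) -30 * u + u^3 * (-25) + u^4 * (-7) + u^5 + 3 + u^2 * 66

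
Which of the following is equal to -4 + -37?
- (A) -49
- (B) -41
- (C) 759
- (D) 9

-4 + -37 = -41
B) -41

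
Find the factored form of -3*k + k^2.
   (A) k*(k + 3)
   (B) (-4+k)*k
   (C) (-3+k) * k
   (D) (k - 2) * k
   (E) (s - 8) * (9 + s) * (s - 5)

We need to factor -3*k + k^2.
The factored form is (-3+k) * k.
C) (-3+k) * k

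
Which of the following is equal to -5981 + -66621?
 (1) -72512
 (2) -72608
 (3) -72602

-5981 + -66621 = -72602
3) -72602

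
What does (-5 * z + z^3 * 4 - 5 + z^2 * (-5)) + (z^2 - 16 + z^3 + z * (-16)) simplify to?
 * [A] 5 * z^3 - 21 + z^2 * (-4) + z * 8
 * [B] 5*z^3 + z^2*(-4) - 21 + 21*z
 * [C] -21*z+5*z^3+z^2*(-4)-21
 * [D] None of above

Adding the polynomials and combining like terms:
(-5*z + z^3*4 - 5 + z^2*(-5)) + (z^2 - 16 + z^3 + z*(-16))
= -21*z+5*z^3+z^2*(-4)-21
C) -21*z+5*z^3+z^2*(-4)-21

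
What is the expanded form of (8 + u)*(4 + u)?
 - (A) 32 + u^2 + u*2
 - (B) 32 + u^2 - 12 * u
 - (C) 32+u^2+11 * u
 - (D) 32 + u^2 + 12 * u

Expanding (8 + u)*(4 + u):
= 32 + u^2 + 12 * u
D) 32 + u^2 + 12 * u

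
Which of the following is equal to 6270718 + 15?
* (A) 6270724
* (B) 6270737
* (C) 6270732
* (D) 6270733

6270718 + 15 = 6270733
D) 6270733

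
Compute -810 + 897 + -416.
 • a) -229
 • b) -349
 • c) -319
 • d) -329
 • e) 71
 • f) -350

First: -810 + 897 = 87
Then: 87 + -416 = -329
d) -329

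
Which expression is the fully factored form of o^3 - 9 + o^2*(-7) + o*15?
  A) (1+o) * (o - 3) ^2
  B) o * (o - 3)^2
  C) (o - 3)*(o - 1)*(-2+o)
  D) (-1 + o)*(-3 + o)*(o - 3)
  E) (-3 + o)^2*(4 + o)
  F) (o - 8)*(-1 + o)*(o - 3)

We need to factor o^3 - 9 + o^2*(-7) + o*15.
The factored form is (-1 + o)*(-3 + o)*(o - 3).
D) (-1 + o)*(-3 + o)*(o - 3)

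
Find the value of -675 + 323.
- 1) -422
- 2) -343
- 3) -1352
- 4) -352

-675 + 323 = -352
4) -352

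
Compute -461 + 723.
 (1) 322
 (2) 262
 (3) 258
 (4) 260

-461 + 723 = 262
2) 262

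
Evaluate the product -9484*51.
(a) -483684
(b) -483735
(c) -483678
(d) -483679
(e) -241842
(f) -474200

-9484 * 51 = -483684
a) -483684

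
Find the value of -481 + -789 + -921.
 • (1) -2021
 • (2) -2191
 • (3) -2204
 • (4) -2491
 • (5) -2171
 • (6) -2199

First: -481 + -789 = -1270
Then: -1270 + -921 = -2191
2) -2191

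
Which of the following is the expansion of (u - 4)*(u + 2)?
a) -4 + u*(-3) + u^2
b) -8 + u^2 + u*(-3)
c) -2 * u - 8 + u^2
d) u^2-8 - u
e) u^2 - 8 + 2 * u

Expanding (u - 4)*(u + 2):
= -2 * u - 8 + u^2
c) -2 * u - 8 + u^2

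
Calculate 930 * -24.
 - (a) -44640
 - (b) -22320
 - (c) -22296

930 * -24 = -22320
b) -22320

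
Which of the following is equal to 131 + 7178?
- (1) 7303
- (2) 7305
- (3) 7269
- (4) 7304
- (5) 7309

131 + 7178 = 7309
5) 7309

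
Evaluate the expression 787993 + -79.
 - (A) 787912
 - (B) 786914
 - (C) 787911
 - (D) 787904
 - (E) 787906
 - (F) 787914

787993 + -79 = 787914
F) 787914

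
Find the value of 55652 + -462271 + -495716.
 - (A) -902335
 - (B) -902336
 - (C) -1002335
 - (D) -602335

First: 55652 + -462271 = -406619
Then: -406619 + -495716 = -902335
A) -902335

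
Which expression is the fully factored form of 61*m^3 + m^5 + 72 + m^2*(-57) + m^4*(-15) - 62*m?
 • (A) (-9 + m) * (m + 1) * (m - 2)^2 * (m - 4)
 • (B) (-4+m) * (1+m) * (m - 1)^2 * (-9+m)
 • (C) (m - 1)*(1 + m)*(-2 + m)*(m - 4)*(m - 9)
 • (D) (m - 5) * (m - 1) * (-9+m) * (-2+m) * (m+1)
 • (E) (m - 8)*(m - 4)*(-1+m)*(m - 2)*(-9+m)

We need to factor 61*m^3 + m^5 + 72 + m^2*(-57) + m^4*(-15) - 62*m.
The factored form is (m - 1)*(1 + m)*(-2 + m)*(m - 4)*(m - 9).
C) (m - 1)*(1 + m)*(-2 + m)*(m - 4)*(m - 9)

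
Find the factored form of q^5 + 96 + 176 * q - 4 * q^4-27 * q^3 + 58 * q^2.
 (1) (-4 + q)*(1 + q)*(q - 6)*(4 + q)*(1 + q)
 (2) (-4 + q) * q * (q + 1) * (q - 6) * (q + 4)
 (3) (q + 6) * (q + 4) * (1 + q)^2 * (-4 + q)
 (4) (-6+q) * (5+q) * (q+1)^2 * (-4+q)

We need to factor q^5 + 96 + 176 * q - 4 * q^4-27 * q^3 + 58 * q^2.
The factored form is (-4 + q)*(1 + q)*(q - 6)*(4 + q)*(1 + q).
1) (-4 + q)*(1 + q)*(q - 6)*(4 + q)*(1 + q)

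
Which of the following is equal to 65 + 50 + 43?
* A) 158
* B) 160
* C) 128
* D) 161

First: 65 + 50 = 115
Then: 115 + 43 = 158
A) 158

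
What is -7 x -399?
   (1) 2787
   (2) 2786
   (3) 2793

-7 * -399 = 2793
3) 2793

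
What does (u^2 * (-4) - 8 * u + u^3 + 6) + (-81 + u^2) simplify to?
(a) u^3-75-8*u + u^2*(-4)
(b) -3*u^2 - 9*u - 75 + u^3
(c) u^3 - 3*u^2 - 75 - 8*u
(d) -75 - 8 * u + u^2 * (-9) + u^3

Adding the polynomials and combining like terms:
(u^2*(-4) - 8*u + u^3 + 6) + (-81 + u^2)
= u^3 - 3*u^2 - 75 - 8*u
c) u^3 - 3*u^2 - 75 - 8*u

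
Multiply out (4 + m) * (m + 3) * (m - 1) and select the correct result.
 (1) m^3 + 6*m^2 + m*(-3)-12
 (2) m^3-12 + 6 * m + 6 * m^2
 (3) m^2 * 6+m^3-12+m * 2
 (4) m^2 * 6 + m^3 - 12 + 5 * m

Expanding (4 + m) * (m + 3) * (m - 1):
= m^2 * 6 + m^3 - 12 + 5 * m
4) m^2 * 6 + m^3 - 12 + 5 * m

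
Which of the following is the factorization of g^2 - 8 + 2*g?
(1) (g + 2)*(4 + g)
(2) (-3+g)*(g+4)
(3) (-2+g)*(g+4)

We need to factor g^2 - 8 + 2*g.
The factored form is (-2+g)*(g+4).
3) (-2+g)*(g+4)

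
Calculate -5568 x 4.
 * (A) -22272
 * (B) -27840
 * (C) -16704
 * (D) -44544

-5568 * 4 = -22272
A) -22272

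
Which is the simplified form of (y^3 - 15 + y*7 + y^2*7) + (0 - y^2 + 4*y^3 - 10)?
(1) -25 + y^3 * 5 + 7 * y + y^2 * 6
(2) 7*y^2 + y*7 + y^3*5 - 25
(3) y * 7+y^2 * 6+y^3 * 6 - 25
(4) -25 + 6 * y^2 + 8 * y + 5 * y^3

Adding the polynomials and combining like terms:
(y^3 - 15 + y*7 + y^2*7) + (0 - y^2 + 4*y^3 - 10)
= -25 + y^3 * 5 + 7 * y + y^2 * 6
1) -25 + y^3 * 5 + 7 * y + y^2 * 6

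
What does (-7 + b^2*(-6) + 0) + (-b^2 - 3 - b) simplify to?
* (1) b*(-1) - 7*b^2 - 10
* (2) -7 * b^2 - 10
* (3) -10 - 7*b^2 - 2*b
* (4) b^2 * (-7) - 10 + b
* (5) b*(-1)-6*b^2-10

Adding the polynomials and combining like terms:
(-7 + b^2*(-6) + 0) + (-b^2 - 3 - b)
= b*(-1) - 7*b^2 - 10
1) b*(-1) - 7*b^2 - 10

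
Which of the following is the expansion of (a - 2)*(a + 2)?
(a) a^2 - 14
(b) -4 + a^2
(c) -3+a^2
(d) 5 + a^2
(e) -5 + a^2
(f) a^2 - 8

Expanding (a - 2)*(a + 2):
= -4 + a^2
b) -4 + a^2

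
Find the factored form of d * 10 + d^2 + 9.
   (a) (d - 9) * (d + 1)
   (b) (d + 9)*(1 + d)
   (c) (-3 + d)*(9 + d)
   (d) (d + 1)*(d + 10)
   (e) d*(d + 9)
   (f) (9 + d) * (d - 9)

We need to factor d * 10 + d^2 + 9.
The factored form is (d + 9)*(1 + d).
b) (d + 9)*(1 + d)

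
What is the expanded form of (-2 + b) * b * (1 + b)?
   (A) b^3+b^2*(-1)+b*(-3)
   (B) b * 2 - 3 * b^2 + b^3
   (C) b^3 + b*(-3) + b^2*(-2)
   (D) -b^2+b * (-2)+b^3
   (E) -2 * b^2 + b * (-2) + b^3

Expanding (-2 + b) * b * (1 + b):
= -b^2+b * (-2)+b^3
D) -b^2+b * (-2)+b^3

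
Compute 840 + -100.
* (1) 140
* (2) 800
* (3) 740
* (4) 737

840 + -100 = 740
3) 740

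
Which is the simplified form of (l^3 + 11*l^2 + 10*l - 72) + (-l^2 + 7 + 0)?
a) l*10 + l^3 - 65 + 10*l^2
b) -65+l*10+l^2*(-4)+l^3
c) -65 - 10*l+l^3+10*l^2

Adding the polynomials and combining like terms:
(l^3 + 11*l^2 + 10*l - 72) + (-l^2 + 7 + 0)
= l*10 + l^3 - 65 + 10*l^2
a) l*10 + l^3 - 65 + 10*l^2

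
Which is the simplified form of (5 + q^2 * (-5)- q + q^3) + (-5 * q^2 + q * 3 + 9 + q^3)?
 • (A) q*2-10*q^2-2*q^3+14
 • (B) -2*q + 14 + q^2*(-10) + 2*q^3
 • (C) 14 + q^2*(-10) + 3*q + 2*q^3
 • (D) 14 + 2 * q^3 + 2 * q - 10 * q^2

Adding the polynomials and combining like terms:
(5 + q^2*(-5) - q + q^3) + (-5*q^2 + q*3 + 9 + q^3)
= 14 + 2 * q^3 + 2 * q - 10 * q^2
D) 14 + 2 * q^3 + 2 * q - 10 * q^2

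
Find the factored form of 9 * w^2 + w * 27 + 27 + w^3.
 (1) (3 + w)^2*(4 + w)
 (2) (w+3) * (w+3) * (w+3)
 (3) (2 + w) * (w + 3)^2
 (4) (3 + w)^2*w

We need to factor 9 * w^2 + w * 27 + 27 + w^3.
The factored form is (w+3) * (w+3) * (w+3).
2) (w+3) * (w+3) * (w+3)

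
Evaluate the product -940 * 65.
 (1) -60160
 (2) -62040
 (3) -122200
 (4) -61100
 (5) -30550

-940 * 65 = -61100
4) -61100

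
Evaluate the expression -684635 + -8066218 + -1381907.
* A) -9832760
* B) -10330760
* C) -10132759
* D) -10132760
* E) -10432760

First: -684635 + -8066218 = -8750853
Then: -8750853 + -1381907 = -10132760
D) -10132760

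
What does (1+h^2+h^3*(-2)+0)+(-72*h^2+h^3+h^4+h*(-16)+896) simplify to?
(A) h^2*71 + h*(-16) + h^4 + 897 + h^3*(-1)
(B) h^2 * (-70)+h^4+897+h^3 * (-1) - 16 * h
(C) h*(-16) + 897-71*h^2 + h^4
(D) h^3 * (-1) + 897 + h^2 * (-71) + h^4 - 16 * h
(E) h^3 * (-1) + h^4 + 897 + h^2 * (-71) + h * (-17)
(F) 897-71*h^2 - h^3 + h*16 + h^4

Adding the polynomials and combining like terms:
(1 + h^2 + h^3*(-2) + 0) + (-72*h^2 + h^3 + h^4 + h*(-16) + 896)
= h^3 * (-1) + 897 + h^2 * (-71) + h^4 - 16 * h
D) h^3 * (-1) + 897 + h^2 * (-71) + h^4 - 16 * h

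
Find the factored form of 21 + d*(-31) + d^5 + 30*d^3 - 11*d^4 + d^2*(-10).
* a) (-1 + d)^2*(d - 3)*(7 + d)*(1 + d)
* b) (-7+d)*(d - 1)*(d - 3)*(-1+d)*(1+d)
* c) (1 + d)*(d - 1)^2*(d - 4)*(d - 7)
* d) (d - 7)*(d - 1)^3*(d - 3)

We need to factor 21 + d*(-31) + d^5 + 30*d^3 - 11*d^4 + d^2*(-10).
The factored form is (-7+d)*(d - 1)*(d - 3)*(-1+d)*(1+d).
b) (-7+d)*(d - 1)*(d - 3)*(-1+d)*(1+d)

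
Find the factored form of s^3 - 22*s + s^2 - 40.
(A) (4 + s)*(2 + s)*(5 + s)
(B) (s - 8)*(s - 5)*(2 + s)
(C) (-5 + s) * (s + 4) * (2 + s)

We need to factor s^3 - 22*s + s^2 - 40.
The factored form is (-5 + s) * (s + 4) * (2 + s).
C) (-5 + s) * (s + 4) * (2 + s)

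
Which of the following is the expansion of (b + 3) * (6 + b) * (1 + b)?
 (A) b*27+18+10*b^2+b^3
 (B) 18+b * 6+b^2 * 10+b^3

Expanding (b + 3) * (6 + b) * (1 + b):
= b*27+18+10*b^2+b^3
A) b*27+18+10*b^2+b^3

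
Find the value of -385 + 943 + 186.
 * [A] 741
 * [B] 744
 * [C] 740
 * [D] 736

First: -385 + 943 = 558
Then: 558 + 186 = 744
B) 744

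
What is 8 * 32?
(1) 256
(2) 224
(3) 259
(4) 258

8 * 32 = 256
1) 256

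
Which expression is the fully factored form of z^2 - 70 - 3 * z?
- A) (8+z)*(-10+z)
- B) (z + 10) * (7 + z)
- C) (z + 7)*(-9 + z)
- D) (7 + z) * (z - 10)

We need to factor z^2 - 70 - 3 * z.
The factored form is (7 + z) * (z - 10).
D) (7 + z) * (z - 10)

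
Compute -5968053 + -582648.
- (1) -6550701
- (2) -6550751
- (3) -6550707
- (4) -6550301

-5968053 + -582648 = -6550701
1) -6550701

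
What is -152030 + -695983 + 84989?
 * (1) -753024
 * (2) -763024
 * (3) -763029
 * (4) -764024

First: -152030 + -695983 = -848013
Then: -848013 + 84989 = -763024
2) -763024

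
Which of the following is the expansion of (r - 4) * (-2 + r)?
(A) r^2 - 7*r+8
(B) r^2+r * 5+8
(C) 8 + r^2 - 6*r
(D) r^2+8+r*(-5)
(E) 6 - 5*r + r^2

Expanding (r - 4) * (-2 + r):
= 8 + r^2 - 6*r
C) 8 + r^2 - 6*r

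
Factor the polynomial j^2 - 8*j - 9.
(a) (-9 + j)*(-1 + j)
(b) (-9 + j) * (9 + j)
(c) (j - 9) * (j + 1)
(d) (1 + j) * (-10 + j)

We need to factor j^2 - 8*j - 9.
The factored form is (j - 9) * (j + 1).
c) (j - 9) * (j + 1)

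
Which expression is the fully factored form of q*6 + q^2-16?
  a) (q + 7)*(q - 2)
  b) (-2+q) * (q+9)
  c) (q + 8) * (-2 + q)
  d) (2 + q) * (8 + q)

We need to factor q*6 + q^2-16.
The factored form is (q + 8) * (-2 + q).
c) (q + 8) * (-2 + q)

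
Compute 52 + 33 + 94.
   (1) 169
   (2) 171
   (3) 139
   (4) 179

First: 52 + 33 = 85
Then: 85 + 94 = 179
4) 179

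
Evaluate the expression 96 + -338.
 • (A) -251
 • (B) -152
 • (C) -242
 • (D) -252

96 + -338 = -242
C) -242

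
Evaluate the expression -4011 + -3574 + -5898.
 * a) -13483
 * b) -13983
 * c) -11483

First: -4011 + -3574 = -7585
Then: -7585 + -5898 = -13483
a) -13483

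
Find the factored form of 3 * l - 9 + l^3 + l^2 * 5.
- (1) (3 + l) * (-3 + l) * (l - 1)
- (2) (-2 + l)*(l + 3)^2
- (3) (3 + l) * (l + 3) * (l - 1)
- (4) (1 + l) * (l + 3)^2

We need to factor 3 * l - 9 + l^3 + l^2 * 5.
The factored form is (3 + l) * (l + 3) * (l - 1).
3) (3 + l) * (l + 3) * (l - 1)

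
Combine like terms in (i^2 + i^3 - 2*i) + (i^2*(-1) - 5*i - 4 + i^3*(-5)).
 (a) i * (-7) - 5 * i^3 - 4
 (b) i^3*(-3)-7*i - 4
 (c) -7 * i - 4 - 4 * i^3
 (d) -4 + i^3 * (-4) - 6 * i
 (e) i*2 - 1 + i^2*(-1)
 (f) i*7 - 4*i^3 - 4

Adding the polynomials and combining like terms:
(i^2 + i^3 - 2*i) + (i^2*(-1) - 5*i - 4 + i^3*(-5))
= -7 * i - 4 - 4 * i^3
c) -7 * i - 4 - 4 * i^3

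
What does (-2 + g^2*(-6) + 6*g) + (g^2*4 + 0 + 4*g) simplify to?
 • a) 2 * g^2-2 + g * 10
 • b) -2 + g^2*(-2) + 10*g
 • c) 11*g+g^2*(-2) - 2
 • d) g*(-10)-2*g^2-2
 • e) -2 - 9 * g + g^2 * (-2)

Adding the polynomials and combining like terms:
(-2 + g^2*(-6) + 6*g) + (g^2*4 + 0 + 4*g)
= -2 + g^2*(-2) + 10*g
b) -2 + g^2*(-2) + 10*g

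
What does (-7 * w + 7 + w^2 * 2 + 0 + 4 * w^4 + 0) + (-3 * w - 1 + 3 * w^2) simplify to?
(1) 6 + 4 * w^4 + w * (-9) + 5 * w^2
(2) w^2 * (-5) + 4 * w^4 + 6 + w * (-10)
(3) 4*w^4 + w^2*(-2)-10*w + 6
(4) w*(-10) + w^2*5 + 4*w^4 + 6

Adding the polynomials and combining like terms:
(-7*w + 7 + w^2*2 + 0 + 4*w^4 + 0) + (-3*w - 1 + 3*w^2)
= w*(-10) + w^2*5 + 4*w^4 + 6
4) w*(-10) + w^2*5 + 4*w^4 + 6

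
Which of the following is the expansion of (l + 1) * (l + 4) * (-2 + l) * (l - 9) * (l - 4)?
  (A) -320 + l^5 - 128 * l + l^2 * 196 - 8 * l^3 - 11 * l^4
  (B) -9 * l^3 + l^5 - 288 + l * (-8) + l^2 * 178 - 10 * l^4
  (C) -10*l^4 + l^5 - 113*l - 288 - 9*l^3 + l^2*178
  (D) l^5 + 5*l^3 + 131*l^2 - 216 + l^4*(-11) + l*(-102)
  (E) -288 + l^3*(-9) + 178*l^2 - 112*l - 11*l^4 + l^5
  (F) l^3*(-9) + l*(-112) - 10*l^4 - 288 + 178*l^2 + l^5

Expanding (l + 1) * (l + 4) * (-2 + l) * (l - 9) * (l - 4):
= l^3*(-9) + l*(-112) - 10*l^4 - 288 + 178*l^2 + l^5
F) l^3*(-9) + l*(-112) - 10*l^4 - 288 + 178*l^2 + l^5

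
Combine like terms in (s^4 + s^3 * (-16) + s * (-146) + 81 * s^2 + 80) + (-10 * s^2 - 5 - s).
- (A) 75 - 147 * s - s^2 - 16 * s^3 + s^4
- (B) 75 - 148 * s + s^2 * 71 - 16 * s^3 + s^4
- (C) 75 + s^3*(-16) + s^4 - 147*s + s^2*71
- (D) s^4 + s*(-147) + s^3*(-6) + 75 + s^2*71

Adding the polynomials and combining like terms:
(s^4 + s^3*(-16) + s*(-146) + 81*s^2 + 80) + (-10*s^2 - 5 - s)
= 75 + s^3*(-16) + s^4 - 147*s + s^2*71
C) 75 + s^3*(-16) + s^4 - 147*s + s^2*71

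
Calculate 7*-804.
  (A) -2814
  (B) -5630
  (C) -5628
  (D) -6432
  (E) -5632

7 * -804 = -5628
C) -5628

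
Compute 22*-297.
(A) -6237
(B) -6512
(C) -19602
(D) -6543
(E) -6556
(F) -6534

22 * -297 = -6534
F) -6534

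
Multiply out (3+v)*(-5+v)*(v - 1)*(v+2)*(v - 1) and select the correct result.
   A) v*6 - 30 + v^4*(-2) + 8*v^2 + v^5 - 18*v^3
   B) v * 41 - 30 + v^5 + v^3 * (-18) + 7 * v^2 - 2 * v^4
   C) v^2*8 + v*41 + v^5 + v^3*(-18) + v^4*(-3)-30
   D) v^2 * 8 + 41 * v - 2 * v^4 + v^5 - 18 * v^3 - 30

Expanding (3+v)*(-5+v)*(v - 1)*(v+2)*(v - 1):
= v^2 * 8 + 41 * v - 2 * v^4 + v^5 - 18 * v^3 - 30
D) v^2 * 8 + 41 * v - 2 * v^4 + v^5 - 18 * v^3 - 30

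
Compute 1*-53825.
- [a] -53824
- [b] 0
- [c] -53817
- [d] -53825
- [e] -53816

1 * -53825 = -53825
d) -53825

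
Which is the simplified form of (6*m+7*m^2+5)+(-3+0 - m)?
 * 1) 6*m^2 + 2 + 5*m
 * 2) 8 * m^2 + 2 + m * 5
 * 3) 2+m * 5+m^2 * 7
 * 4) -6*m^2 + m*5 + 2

Adding the polynomials and combining like terms:
(6*m + 7*m^2 + 5) + (-3 + 0 - m)
= 2+m * 5+m^2 * 7
3) 2+m * 5+m^2 * 7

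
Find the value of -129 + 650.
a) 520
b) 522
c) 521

-129 + 650 = 521
c) 521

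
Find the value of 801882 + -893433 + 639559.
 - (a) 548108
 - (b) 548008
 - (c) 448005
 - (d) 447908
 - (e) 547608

First: 801882 + -893433 = -91551
Then: -91551 + 639559 = 548008
b) 548008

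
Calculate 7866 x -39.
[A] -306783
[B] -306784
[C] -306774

7866 * -39 = -306774
C) -306774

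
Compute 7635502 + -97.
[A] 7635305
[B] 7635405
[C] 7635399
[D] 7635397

7635502 + -97 = 7635405
B) 7635405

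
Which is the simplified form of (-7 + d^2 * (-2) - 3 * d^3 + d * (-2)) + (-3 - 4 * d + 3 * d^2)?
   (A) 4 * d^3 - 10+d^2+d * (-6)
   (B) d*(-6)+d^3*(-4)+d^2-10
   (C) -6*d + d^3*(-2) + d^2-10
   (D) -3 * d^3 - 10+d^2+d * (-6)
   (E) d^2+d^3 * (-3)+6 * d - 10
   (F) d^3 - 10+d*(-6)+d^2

Adding the polynomials and combining like terms:
(-7 + d^2*(-2) - 3*d^3 + d*(-2)) + (-3 - 4*d + 3*d^2)
= -3 * d^3 - 10+d^2+d * (-6)
D) -3 * d^3 - 10+d^2+d * (-6)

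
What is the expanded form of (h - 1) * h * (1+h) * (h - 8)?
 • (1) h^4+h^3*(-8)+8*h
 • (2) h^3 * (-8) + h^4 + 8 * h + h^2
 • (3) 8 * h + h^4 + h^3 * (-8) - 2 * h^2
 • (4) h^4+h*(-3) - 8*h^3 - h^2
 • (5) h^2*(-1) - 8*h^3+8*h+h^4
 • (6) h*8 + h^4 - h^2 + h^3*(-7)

Expanding (h - 1) * h * (1+h) * (h - 8):
= h^2*(-1) - 8*h^3+8*h+h^4
5) h^2*(-1) - 8*h^3+8*h+h^4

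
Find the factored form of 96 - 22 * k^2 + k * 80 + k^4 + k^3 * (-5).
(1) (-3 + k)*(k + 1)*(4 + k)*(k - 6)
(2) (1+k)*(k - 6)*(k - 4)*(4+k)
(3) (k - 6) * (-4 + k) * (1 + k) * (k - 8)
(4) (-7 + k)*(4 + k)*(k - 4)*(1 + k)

We need to factor 96 - 22 * k^2 + k * 80 + k^4 + k^3 * (-5).
The factored form is (1+k)*(k - 6)*(k - 4)*(4+k).
2) (1+k)*(k - 6)*(k - 4)*(4+k)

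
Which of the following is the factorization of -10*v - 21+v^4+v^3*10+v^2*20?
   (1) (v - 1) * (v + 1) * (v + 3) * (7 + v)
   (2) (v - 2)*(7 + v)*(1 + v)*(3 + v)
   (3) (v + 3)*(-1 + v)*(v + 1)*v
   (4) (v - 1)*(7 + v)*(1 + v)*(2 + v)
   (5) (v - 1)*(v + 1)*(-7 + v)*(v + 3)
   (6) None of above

We need to factor -10*v - 21+v^4+v^3*10+v^2*20.
The factored form is (v - 1) * (v + 1) * (v + 3) * (7 + v).
1) (v - 1) * (v + 1) * (v + 3) * (7 + v)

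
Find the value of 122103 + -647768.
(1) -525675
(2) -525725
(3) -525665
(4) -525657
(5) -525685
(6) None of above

122103 + -647768 = -525665
3) -525665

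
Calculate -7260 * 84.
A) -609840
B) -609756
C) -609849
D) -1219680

-7260 * 84 = -609840
A) -609840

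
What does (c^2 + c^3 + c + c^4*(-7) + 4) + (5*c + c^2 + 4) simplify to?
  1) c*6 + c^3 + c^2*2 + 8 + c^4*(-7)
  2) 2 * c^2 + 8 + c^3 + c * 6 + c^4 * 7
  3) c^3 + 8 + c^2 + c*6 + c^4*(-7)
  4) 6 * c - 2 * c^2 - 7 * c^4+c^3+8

Adding the polynomials and combining like terms:
(c^2 + c^3 + c + c^4*(-7) + 4) + (5*c + c^2 + 4)
= c*6 + c^3 + c^2*2 + 8 + c^4*(-7)
1) c*6 + c^3 + c^2*2 + 8 + c^4*(-7)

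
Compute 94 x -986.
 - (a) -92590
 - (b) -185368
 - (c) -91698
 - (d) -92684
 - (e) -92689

94 * -986 = -92684
d) -92684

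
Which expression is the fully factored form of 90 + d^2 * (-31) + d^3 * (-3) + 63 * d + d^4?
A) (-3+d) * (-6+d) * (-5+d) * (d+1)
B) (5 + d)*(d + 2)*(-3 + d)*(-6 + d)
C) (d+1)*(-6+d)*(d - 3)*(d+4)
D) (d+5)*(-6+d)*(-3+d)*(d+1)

We need to factor 90 + d^2 * (-31) + d^3 * (-3) + 63 * d + d^4.
The factored form is (d+5)*(-6+d)*(-3+d)*(d+1).
D) (d+5)*(-6+d)*(-3+d)*(d+1)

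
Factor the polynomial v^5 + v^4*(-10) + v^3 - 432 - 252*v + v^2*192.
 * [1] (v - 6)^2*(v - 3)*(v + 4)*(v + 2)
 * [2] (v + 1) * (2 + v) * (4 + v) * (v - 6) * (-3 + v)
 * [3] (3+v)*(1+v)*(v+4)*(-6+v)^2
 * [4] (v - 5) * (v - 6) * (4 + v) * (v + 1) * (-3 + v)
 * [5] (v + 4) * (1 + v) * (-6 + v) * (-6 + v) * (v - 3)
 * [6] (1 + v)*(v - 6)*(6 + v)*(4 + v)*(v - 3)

We need to factor v^5 + v^4*(-10) + v^3 - 432 - 252*v + v^2*192.
The factored form is (v + 4) * (1 + v) * (-6 + v) * (-6 + v) * (v - 3).
5) (v + 4) * (1 + v) * (-6 + v) * (-6 + v) * (v - 3)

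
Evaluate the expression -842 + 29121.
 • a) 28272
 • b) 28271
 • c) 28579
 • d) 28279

-842 + 29121 = 28279
d) 28279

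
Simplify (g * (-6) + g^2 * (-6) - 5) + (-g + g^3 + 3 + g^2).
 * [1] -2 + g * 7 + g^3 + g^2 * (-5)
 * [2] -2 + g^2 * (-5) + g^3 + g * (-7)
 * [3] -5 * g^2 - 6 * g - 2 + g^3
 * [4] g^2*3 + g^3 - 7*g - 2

Adding the polynomials and combining like terms:
(g*(-6) + g^2*(-6) - 5) + (-g + g^3 + 3 + g^2)
= -2 + g^2 * (-5) + g^3 + g * (-7)
2) -2 + g^2 * (-5) + g^3 + g * (-7)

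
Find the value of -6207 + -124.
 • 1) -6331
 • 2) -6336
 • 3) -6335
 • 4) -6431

-6207 + -124 = -6331
1) -6331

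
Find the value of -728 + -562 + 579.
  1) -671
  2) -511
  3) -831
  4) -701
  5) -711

First: -728 + -562 = -1290
Then: -1290 + 579 = -711
5) -711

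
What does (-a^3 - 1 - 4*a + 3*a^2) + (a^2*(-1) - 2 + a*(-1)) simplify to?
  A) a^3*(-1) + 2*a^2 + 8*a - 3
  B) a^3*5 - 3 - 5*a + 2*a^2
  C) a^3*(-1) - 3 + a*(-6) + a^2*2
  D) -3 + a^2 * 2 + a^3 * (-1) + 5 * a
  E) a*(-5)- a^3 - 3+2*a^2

Adding the polynomials and combining like terms:
(-a^3 - 1 - 4*a + 3*a^2) + (a^2*(-1) - 2 + a*(-1))
= a*(-5)- a^3 - 3+2*a^2
E) a*(-5)- a^3 - 3+2*a^2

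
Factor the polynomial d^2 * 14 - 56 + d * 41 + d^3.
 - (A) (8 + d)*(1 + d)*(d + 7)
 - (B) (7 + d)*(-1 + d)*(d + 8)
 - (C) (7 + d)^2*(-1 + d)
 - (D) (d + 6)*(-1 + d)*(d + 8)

We need to factor d^2 * 14 - 56 + d * 41 + d^3.
The factored form is (7 + d)*(-1 + d)*(d + 8).
B) (7 + d)*(-1 + d)*(d + 8)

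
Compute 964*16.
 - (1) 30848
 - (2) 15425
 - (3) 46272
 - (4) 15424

964 * 16 = 15424
4) 15424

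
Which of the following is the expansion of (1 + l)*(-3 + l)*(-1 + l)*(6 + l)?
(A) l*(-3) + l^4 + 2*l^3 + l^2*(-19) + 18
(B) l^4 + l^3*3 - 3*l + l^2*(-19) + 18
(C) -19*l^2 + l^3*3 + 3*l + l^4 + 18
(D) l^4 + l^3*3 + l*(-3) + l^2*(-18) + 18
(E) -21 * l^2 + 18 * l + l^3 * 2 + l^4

Expanding (1 + l)*(-3 + l)*(-1 + l)*(6 + l):
= l^4 + l^3*3 - 3*l + l^2*(-19) + 18
B) l^4 + l^3*3 - 3*l + l^2*(-19) + 18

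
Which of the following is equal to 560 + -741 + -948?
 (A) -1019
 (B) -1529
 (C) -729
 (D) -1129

First: 560 + -741 = -181
Then: -181 + -948 = -1129
D) -1129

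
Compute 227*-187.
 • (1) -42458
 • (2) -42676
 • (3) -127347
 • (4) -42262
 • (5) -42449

227 * -187 = -42449
5) -42449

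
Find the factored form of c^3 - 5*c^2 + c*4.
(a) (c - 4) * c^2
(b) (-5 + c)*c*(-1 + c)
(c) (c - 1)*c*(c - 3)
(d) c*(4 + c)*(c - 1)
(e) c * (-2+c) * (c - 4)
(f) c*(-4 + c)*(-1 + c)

We need to factor c^3 - 5*c^2 + c*4.
The factored form is c*(-4 + c)*(-1 + c).
f) c*(-4 + c)*(-1 + c)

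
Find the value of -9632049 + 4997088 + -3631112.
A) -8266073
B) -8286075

First: -9632049 + 4997088 = -4634961
Then: -4634961 + -3631112 = -8266073
A) -8266073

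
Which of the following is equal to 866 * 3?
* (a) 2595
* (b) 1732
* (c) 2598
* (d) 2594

866 * 3 = 2598
c) 2598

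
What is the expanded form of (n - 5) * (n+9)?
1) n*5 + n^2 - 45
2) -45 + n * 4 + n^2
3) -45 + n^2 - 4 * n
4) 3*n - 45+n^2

Expanding (n - 5) * (n+9):
= -45 + n * 4 + n^2
2) -45 + n * 4 + n^2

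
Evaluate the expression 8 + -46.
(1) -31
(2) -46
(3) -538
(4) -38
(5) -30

8 + -46 = -38
4) -38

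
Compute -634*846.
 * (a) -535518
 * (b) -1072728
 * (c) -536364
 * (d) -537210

-634 * 846 = -536364
c) -536364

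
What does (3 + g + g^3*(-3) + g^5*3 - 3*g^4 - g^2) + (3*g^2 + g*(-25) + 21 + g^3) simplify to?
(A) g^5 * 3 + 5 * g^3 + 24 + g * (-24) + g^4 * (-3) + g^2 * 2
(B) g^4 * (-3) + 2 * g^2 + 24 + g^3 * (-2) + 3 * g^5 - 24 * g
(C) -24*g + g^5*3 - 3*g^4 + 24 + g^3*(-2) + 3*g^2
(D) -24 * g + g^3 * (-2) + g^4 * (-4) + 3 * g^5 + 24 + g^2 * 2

Adding the polynomials and combining like terms:
(3 + g + g^3*(-3) + g^5*3 - 3*g^4 - g^2) + (3*g^2 + g*(-25) + 21 + g^3)
= g^4 * (-3) + 2 * g^2 + 24 + g^3 * (-2) + 3 * g^5 - 24 * g
B) g^4 * (-3) + 2 * g^2 + 24 + g^3 * (-2) + 3 * g^5 - 24 * g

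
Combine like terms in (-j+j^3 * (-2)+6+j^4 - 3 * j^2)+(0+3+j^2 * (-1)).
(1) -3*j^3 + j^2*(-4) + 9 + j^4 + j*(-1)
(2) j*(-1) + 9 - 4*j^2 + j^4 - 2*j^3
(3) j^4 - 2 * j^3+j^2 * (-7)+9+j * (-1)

Adding the polynomials and combining like terms:
(-j + j^3*(-2) + 6 + j^4 - 3*j^2) + (0 + 3 + j^2*(-1))
= j*(-1) + 9 - 4*j^2 + j^4 - 2*j^3
2) j*(-1) + 9 - 4*j^2 + j^4 - 2*j^3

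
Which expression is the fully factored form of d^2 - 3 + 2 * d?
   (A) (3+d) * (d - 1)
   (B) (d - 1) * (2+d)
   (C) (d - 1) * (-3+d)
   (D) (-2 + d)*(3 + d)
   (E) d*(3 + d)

We need to factor d^2 - 3 + 2 * d.
The factored form is (3+d) * (d - 1).
A) (3+d) * (d - 1)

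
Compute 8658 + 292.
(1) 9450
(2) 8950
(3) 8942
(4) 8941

8658 + 292 = 8950
2) 8950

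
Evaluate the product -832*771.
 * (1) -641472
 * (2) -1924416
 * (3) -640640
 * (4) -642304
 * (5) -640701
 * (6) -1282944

-832 * 771 = -641472
1) -641472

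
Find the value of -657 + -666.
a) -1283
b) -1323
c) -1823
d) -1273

-657 + -666 = -1323
b) -1323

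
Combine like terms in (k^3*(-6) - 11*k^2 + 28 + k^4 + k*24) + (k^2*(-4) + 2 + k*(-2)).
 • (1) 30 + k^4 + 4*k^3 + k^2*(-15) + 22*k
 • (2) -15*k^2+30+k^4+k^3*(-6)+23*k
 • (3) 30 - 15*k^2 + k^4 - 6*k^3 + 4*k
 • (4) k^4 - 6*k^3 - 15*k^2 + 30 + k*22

Adding the polynomials and combining like terms:
(k^3*(-6) - 11*k^2 + 28 + k^4 + k*24) + (k^2*(-4) + 2 + k*(-2))
= k^4 - 6*k^3 - 15*k^2 + 30 + k*22
4) k^4 - 6*k^3 - 15*k^2 + 30 + k*22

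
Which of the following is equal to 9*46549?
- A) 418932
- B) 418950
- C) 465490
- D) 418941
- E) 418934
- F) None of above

9 * 46549 = 418941
D) 418941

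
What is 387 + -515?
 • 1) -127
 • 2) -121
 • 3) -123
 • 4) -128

387 + -515 = -128
4) -128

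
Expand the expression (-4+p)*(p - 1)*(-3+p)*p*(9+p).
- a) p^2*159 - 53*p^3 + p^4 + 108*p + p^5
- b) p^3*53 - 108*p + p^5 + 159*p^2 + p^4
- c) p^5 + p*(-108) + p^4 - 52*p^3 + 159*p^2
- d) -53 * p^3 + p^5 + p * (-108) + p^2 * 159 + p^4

Expanding (-4+p)*(p - 1)*(-3+p)*p*(9+p):
= -53 * p^3 + p^5 + p * (-108) + p^2 * 159 + p^4
d) -53 * p^3 + p^5 + p * (-108) + p^2 * 159 + p^4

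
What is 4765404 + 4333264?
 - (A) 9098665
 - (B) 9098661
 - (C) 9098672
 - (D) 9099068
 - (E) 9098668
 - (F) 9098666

4765404 + 4333264 = 9098668
E) 9098668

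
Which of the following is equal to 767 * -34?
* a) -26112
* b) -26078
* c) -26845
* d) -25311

767 * -34 = -26078
b) -26078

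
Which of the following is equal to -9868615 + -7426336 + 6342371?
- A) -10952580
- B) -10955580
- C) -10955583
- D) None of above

First: -9868615 + -7426336 = -17294951
Then: -17294951 + 6342371 = -10952580
A) -10952580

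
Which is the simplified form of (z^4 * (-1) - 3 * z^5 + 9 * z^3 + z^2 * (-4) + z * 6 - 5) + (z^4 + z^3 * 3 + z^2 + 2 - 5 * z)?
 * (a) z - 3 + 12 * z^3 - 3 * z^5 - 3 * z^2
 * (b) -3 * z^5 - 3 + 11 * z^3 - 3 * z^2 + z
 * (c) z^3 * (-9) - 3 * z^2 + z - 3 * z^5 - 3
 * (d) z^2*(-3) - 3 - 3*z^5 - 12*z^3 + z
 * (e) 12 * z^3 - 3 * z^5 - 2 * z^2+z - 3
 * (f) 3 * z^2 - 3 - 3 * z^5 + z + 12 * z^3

Adding the polynomials and combining like terms:
(z^4*(-1) - 3*z^5 + 9*z^3 + z^2*(-4) + z*6 - 5) + (z^4 + z^3*3 + z^2 + 2 - 5*z)
= z - 3 + 12 * z^3 - 3 * z^5 - 3 * z^2
a) z - 3 + 12 * z^3 - 3 * z^5 - 3 * z^2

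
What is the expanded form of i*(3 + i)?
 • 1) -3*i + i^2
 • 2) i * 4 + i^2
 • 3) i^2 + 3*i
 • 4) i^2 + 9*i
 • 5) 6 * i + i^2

Expanding i*(3 + i):
= i^2 + 3*i
3) i^2 + 3*i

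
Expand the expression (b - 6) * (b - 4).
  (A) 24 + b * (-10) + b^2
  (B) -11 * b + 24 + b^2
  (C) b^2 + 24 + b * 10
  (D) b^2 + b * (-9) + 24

Expanding (b - 6) * (b - 4):
= 24 + b * (-10) + b^2
A) 24 + b * (-10) + b^2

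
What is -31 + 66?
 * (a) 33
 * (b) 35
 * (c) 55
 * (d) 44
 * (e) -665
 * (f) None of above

-31 + 66 = 35
b) 35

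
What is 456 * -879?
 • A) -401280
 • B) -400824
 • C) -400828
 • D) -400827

456 * -879 = -400824
B) -400824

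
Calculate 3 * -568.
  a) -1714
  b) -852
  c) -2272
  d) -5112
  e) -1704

3 * -568 = -1704
e) -1704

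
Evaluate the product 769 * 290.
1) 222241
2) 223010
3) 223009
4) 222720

769 * 290 = 223010
2) 223010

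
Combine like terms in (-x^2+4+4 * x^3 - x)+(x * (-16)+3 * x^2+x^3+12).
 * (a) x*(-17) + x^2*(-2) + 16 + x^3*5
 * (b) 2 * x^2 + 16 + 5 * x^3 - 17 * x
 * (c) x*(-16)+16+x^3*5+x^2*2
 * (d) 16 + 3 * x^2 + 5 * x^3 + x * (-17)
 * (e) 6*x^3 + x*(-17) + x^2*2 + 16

Adding the polynomials and combining like terms:
(-x^2 + 4 + 4*x^3 - x) + (x*(-16) + 3*x^2 + x^3 + 12)
= 2 * x^2 + 16 + 5 * x^3 - 17 * x
b) 2 * x^2 + 16 + 5 * x^3 - 17 * x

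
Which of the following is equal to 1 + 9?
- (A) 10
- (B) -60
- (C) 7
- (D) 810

1 + 9 = 10
A) 10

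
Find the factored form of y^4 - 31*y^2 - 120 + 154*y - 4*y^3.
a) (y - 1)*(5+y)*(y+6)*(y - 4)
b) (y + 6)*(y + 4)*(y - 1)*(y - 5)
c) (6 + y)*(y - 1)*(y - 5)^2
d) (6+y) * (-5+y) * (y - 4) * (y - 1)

We need to factor y^4 - 31*y^2 - 120 + 154*y - 4*y^3.
The factored form is (6+y) * (-5+y) * (y - 4) * (y - 1).
d) (6+y) * (-5+y) * (y - 4) * (y - 1)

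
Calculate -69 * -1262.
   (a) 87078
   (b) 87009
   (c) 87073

-69 * -1262 = 87078
a) 87078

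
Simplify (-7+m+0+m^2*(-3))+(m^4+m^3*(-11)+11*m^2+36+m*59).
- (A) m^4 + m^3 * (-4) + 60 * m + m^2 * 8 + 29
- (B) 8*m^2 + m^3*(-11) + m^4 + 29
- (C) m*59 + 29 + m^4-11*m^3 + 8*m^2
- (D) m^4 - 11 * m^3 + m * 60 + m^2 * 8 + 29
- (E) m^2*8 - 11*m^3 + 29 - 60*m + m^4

Adding the polynomials and combining like terms:
(-7 + m + 0 + m^2*(-3)) + (m^4 + m^3*(-11) + 11*m^2 + 36 + m*59)
= m^4 - 11 * m^3 + m * 60 + m^2 * 8 + 29
D) m^4 - 11 * m^3 + m * 60 + m^2 * 8 + 29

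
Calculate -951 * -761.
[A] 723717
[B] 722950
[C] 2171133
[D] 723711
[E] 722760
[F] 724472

-951 * -761 = 723711
D) 723711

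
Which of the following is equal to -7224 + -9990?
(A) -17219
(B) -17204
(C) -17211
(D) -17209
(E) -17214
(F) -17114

-7224 + -9990 = -17214
E) -17214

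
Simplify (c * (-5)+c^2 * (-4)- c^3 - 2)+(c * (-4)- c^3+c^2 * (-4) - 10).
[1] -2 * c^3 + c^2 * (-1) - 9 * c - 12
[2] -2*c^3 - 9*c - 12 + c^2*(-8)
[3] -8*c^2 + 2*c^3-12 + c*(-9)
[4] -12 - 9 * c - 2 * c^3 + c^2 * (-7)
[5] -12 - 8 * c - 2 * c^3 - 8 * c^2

Adding the polynomials and combining like terms:
(c*(-5) + c^2*(-4) - c^3 - 2) + (c*(-4) - c^3 + c^2*(-4) - 10)
= -2*c^3 - 9*c - 12 + c^2*(-8)
2) -2*c^3 - 9*c - 12 + c^2*(-8)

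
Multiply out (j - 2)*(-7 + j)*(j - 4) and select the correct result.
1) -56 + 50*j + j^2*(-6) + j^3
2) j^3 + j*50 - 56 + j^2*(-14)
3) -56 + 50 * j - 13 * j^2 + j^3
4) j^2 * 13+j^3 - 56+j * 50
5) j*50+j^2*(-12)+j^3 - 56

Expanding (j - 2)*(-7 + j)*(j - 4):
= -56 + 50 * j - 13 * j^2 + j^3
3) -56 + 50 * j - 13 * j^2 + j^3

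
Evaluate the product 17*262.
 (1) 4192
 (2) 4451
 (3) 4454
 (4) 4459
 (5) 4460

17 * 262 = 4454
3) 4454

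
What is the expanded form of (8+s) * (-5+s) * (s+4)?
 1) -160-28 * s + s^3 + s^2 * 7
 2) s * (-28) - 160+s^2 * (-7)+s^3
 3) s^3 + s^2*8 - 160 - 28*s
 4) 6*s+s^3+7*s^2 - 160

Expanding (8+s) * (-5+s) * (s+4):
= -160-28 * s + s^3 + s^2 * 7
1) -160-28 * s + s^3 + s^2 * 7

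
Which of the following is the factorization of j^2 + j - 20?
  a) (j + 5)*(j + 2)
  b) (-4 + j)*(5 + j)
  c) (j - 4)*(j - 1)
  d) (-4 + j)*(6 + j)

We need to factor j^2 + j - 20.
The factored form is (-4 + j)*(5 + j).
b) (-4 + j)*(5 + j)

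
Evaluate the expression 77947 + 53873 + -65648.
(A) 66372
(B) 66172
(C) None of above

First: 77947 + 53873 = 131820
Then: 131820 + -65648 = 66172
B) 66172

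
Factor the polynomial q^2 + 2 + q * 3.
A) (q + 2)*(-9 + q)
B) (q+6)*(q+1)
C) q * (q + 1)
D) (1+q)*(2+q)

We need to factor q^2 + 2 + q * 3.
The factored form is (1+q)*(2+q).
D) (1+q)*(2+q)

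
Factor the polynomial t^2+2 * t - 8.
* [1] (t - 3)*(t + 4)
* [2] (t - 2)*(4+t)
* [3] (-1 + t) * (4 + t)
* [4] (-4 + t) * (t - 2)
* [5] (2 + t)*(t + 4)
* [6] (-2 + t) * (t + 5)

We need to factor t^2+2 * t - 8.
The factored form is (t - 2)*(4+t).
2) (t - 2)*(4+t)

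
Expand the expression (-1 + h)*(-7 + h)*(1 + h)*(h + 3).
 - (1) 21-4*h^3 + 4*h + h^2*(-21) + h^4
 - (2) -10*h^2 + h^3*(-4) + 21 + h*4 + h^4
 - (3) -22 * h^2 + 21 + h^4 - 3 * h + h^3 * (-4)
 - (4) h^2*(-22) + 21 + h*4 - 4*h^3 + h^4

Expanding (-1 + h)*(-7 + h)*(1 + h)*(h + 3):
= h^2*(-22) + 21 + h*4 - 4*h^3 + h^4
4) h^2*(-22) + 21 + h*4 - 4*h^3 + h^4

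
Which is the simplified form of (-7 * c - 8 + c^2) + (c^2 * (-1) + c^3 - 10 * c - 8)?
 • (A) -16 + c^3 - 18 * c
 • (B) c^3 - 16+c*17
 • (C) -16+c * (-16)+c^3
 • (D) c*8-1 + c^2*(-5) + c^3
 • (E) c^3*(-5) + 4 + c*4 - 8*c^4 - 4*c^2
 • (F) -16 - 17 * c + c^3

Adding the polynomials and combining like terms:
(-7*c - 8 + c^2) + (c^2*(-1) + c^3 - 10*c - 8)
= -16 - 17 * c + c^3
F) -16 - 17 * c + c^3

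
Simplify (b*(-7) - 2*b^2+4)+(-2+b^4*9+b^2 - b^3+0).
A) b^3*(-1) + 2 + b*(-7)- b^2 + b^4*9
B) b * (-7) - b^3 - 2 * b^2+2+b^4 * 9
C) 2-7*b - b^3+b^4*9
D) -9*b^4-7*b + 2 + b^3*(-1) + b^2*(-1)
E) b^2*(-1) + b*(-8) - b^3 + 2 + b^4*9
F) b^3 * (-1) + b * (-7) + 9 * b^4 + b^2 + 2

Adding the polynomials and combining like terms:
(b*(-7) - 2*b^2 + 4) + (-2 + b^4*9 + b^2 - b^3 + 0)
= b^3*(-1) + 2 + b*(-7)- b^2 + b^4*9
A) b^3*(-1) + 2 + b*(-7)- b^2 + b^4*9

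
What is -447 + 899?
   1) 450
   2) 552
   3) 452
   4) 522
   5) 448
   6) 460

-447 + 899 = 452
3) 452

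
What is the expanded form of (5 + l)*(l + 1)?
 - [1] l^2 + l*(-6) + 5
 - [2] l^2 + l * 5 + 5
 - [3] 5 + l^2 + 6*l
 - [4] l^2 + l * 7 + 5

Expanding (5 + l)*(l + 1):
= 5 + l^2 + 6*l
3) 5 + l^2 + 6*l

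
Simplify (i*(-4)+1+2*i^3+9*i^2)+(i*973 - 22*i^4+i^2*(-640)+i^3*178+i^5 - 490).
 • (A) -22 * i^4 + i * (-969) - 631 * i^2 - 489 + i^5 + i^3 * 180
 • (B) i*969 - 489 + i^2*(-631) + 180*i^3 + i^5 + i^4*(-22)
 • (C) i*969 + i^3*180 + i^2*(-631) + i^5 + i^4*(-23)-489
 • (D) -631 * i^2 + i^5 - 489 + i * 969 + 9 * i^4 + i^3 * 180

Adding the polynomials and combining like terms:
(i*(-4) + 1 + 2*i^3 + 9*i^2) + (i*973 - 22*i^4 + i^2*(-640) + i^3*178 + i^5 - 490)
= i*969 - 489 + i^2*(-631) + 180*i^3 + i^5 + i^4*(-22)
B) i*969 - 489 + i^2*(-631) + 180*i^3 + i^5 + i^4*(-22)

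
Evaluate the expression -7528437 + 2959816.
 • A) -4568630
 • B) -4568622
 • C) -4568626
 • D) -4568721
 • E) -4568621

-7528437 + 2959816 = -4568621
E) -4568621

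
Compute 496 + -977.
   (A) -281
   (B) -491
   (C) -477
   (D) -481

496 + -977 = -481
D) -481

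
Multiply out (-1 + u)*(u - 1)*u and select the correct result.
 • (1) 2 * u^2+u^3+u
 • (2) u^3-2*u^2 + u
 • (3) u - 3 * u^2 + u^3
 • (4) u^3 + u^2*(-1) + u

Expanding (-1 + u)*(u - 1)*u:
= u^3-2*u^2 + u
2) u^3-2*u^2 + u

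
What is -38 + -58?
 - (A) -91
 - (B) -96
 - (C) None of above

-38 + -58 = -96
B) -96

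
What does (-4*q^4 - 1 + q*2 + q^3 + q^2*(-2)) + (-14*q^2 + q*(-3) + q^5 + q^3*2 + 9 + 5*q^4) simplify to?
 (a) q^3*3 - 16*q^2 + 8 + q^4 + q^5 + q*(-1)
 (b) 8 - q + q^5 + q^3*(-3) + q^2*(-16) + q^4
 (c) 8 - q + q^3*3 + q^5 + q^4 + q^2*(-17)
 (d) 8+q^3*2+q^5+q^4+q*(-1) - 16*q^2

Adding the polynomials and combining like terms:
(-4*q^4 - 1 + q*2 + q^3 + q^2*(-2)) + (-14*q^2 + q*(-3) + q^5 + q^3*2 + 9 + 5*q^4)
= q^3*3 - 16*q^2 + 8 + q^4 + q^5 + q*(-1)
a) q^3*3 - 16*q^2 + 8 + q^4 + q^5 + q*(-1)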